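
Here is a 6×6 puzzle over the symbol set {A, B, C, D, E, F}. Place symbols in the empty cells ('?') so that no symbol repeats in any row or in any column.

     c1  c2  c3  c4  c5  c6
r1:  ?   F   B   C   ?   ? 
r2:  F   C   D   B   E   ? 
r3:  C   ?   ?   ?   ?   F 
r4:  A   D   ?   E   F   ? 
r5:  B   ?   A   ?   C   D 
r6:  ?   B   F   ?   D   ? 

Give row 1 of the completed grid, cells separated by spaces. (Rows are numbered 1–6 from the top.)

(r1,c5): row 1 has {B,C,F}; column 5 has {C,D,E,F}, so it must be A.
(r1,c6): row 1 has {A,B,C,F}; column 6 has {D,F}, so it must be E.
(r2,c6): row 2 has {B,C,D,E,F}; column 6 has {D,E,F}, so it must be A.
(r3,c3): row 3 has {C,F}; column 3 has {A,B,D,F}, so it must be E.
(r3,c5): row 3 has {C,E,F}; column 5 has {A,C,D,E,F}, so it must be B.
(r4,c3): row 4 has {A,D,E,F}; column 3 has {A,B,D,E,F}, so it must be C.
(r4,c6): row 4 has {A,C,D,E,F}; column 6 has {A,D,E,F}, so it must be B.
(r5,c2): row 5 has {A,B,C,D}; column 2 has {B,C,D,F}, so it must be E.
(r5,c4): row 5 has {A,B,C,D,E}; column 4 has {B,C,E}, so it must be F.
(r6,c1): row 6 has {B,D,F}; column 1 has {A,B,C,F}, so it must be E.
(r6,c4): row 6 has {B,D,E,F}; column 4 has {B,C,E,F}, so it must be A.
(r6,c6): row 6 has {A,B,D,E,F}; column 6 has {A,B,D,E,F}, so it must be C.
(r1,c1): row 1 has {A,B,C,E,F}; column 1 has {A,B,C,E,F}, so it must be D.

D F B C A E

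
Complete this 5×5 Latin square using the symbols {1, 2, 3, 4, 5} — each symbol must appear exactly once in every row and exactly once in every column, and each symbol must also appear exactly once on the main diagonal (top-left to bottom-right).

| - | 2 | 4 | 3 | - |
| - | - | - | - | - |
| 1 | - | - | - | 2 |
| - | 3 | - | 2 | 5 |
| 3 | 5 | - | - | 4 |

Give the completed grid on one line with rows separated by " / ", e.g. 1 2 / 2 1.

5 2 4 3 1 / 2 1 5 4 3 / 1 4 3 5 2 / 4 3 1 2 5 / 3 5 2 1 4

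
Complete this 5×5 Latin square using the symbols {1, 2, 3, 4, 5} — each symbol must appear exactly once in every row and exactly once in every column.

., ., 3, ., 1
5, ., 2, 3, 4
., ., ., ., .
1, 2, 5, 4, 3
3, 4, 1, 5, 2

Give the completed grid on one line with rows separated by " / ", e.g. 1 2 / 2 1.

4 5 3 2 1 / 5 1 2 3 4 / 2 3 4 1 5 / 1 2 5 4 3 / 3 4 1 5 2

row 1 has {1,3}; column 2 has {2,4} — only 5 is left for (r1,c2).
row 1 has {1,3,5}; column 4 has {3,4,5} — only 2 is left for (r1,c4).
row 2 has {2,3,4,5}; column 2 has {2,4,5} — only 1 is left for (r2,c2).
row 3 is empty so far; column 2 has {1,2,4,5} — only 3 is left for (r3,c2).
row 3 has {3}; column 3 has {1,2,3,5} — only 4 is left for (r3,c3).
row 3 has {3,4}; column 4 has {2,3,4,5} — only 1 is left for (r3,c4).
row 3 has {1,3,4}; column 5 has {1,2,3,4} — only 5 is left for (r3,c5).
row 1 has {1,2,3,5}; column 1 has {1,3,5} — only 4 is left for (r1,c1).
row 3 has {1,3,4,5}; column 1 has {1,3,4,5} — only 2 is left for (r3,c1).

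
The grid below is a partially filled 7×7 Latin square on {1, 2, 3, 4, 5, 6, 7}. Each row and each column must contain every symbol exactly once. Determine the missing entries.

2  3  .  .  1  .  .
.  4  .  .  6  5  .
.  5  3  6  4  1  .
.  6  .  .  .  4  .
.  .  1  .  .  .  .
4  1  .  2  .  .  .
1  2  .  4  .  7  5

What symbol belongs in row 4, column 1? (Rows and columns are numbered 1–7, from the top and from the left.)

5

At row 1, column 6: row 1 has {1,2,3}; column 6 has {1,4,5,7}; that leaves 6.
At row 3, column 1: row 3 has {1,3,4,5,6}; column 1 has {1,2,4}; that leaves 7.
At row 3, column 7: row 3 has {1,3,4,5,6,7}; column 7 has {5}; that leaves 2.
At row 5, column 2: row 5 has {1}; column 2 has {1,2,3,4,5,6}; that leaves 7.
At row 6, column 6: row 6 has {1,2,4}; column 6 has {1,4,5,6,7}; that leaves 3.
At row 7, column 3: row 7 has {1,2,4,5,7}; column 3 has {1,3}; that leaves 6.
At row 7, column 5: row 7 has {1,2,4,5,6,7}; column 5 has {1,4,6}; that leaves 3.
At row 2, column 1: row 2 has {4,5,6}; column 1 has {1,2,4,7}; that leaves 3.
At row 4, column 1: row 4 has {4,6}; column 1 has {1,2,3,4,7}; that leaves 5.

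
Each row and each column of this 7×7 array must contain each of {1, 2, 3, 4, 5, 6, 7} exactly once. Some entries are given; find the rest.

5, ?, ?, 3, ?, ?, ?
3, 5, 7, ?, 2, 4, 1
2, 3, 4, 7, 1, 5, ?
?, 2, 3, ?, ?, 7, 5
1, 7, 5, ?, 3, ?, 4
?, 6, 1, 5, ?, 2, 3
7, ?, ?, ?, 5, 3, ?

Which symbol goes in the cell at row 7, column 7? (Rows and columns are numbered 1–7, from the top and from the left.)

2

(r2,c4): row 2 has {1,2,3,4,5,7}; column 4 has {3,5,7}, so it must be 6.
(r3,c7): row 3 has {1,2,3,4,5,7}; column 7 has {1,3,4,5}, so it must be 6.
(r5,c4): row 5 has {1,3,4,5,7}; column 4 has {3,5,6,7}, so it must be 2.
(r5,c6): row 5 has {1,2,3,4,5,7}; column 6 has {2,3,4,5,7}, so it must be 6.
(r6,c1): row 6 has {1,2,3,5,6}; column 1 has {1,2,3,5,7}, so it must be 4.
(r6,c5): row 6 has {1,2,3,4,5,6}; column 5 has {1,2,3,5}, so it must be 7.
(r7,c7): row 7 has {3,5,7}; column 7 has {1,3,4,5,6}, so it must be 2.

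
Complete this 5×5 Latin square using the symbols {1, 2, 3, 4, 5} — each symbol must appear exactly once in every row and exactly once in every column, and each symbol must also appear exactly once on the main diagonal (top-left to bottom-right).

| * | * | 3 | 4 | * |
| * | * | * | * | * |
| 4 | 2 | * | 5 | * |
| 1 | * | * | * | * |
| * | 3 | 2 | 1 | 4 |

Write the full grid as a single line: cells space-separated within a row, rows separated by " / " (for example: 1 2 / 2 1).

2 1 3 4 5 / 3 5 4 2 1 / 4 2 1 5 3 / 1 4 5 3 2 / 5 3 2 1 4

(r3,c3): row 3 has {2,4,5}; column 3 has {2,3}; the diagonal has {4}, so it must be 1.
(r3,c5): row 3 has {1,2,4,5}; column 5 has {4}, so it must be 3.
(r5,c1): row 5 has {1,2,3,4}; column 1 has {1,4}, so it must be 5.
(r1,c1): row 1 has {3,4}; column 1 has {1,4,5}; the diagonal has {1,4}, so it must be 2.
(r2,c1): row 2 is empty so far; column 1 has {1,2,4,5}, so it must be 3.
(r2,c2): row 2 has {3}; column 2 has {2,3}; the diagonal has {1,2,4}, so it must be 5.
(r2,c3): row 2 has {3,5}; column 3 has {1,2,3}, so it must be 4.
(r2,c4): row 2 has {3,4,5}; column 4 has {1,4,5}, so it must be 2.
(r2,c5): row 2 has {2,3,4,5}; column 5 has {3,4}, so it must be 1.
(r4,c2): row 4 has {1}; column 2 has {2,3,5}, so it must be 4.
(r4,c3): row 4 has {1,4}; column 3 has {1,2,3,4}, so it must be 5.
(r4,c4): row 4 has {1,4,5}; column 4 has {1,2,4,5}; the diagonal has {1,2,4,5}, so it must be 3.
(r4,c5): row 4 has {1,3,4,5}; column 5 has {1,3,4}, so it must be 2.
(r1,c2): row 1 has {2,3,4}; column 2 has {2,3,4,5}, so it must be 1.
(r1,c5): row 1 has {1,2,3,4}; column 5 has {1,2,3,4}, so it must be 5.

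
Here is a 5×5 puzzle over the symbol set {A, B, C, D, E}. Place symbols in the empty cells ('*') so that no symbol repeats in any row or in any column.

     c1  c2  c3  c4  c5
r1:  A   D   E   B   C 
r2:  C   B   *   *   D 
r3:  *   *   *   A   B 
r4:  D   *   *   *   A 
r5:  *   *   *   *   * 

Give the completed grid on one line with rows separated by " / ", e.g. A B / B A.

At row 2, column 3: row 2 has {B,C,D}; column 3 has {E}; that leaves A.
At row 2, column 4: row 2 has {A,B,C,D}; column 4 has {A,B}; that leaves E.
At row 3, column 1: row 3 has {A,B}; column 1 has {A,C,D}; that leaves E.
At row 3, column 2: row 3 has {A,B,E}; column 2 has {B,D}; that leaves C.
At row 3, column 3: row 3 has {A,B,C,E}; column 3 has {A,E}; that leaves D.
At row 4, column 2: row 4 has {A,D}; column 2 has {B,C,D}; that leaves E.
At row 4, column 4: row 4 has {A,D,E}; column 4 has {A,B,E}; that leaves C.
At row 5, column 1: row 5 is empty so far; column 1 has {A,C,D,E}; that leaves B.
At row 5, column 2: row 5 has {B}; column 2 has {B,C,D,E}; that leaves A.
At row 5, column 3: row 5 has {A,B}; column 3 has {A,D,E}; that leaves C.
At row 5, column 4: row 5 has {A,B,C}; column 4 has {A,B,C,E}; that leaves D.
At row 5, column 5: row 5 has {A,B,C,D}; column 5 has {A,B,C,D}; that leaves E.
At row 4, column 3: row 4 has {A,C,D,E}; column 3 has {A,C,D,E}; that leaves B.

A D E B C / C B A E D / E C D A B / D E B C A / B A C D E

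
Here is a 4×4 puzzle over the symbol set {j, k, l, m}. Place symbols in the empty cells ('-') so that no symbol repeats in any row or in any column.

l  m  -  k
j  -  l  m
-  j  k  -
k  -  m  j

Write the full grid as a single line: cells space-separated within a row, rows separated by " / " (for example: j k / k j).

l m j k / j k l m / m j k l / k l m j

(r1,c3) = j
(r2,c2) = k
(r3,c1) = m
(r3,c4) = l
(r4,c2) = l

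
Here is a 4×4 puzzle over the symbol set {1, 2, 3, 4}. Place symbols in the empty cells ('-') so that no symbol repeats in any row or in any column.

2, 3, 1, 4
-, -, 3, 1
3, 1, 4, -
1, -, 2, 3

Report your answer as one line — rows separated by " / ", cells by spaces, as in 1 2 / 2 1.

Cell (r2,c1): row 2 has {1,3}; column 1 has {1,2,3} → 4.
Cell (r2,c2): row 2 has {1,3,4}; column 2 has {1,3} → 2.
Cell (r3,c4): row 3 has {1,3,4}; column 4 has {1,3,4} → 2.
Cell (r4,c2): row 4 has {1,2,3}; column 2 has {1,2,3} → 4.

2 3 1 4 / 4 2 3 1 / 3 1 4 2 / 1 4 2 3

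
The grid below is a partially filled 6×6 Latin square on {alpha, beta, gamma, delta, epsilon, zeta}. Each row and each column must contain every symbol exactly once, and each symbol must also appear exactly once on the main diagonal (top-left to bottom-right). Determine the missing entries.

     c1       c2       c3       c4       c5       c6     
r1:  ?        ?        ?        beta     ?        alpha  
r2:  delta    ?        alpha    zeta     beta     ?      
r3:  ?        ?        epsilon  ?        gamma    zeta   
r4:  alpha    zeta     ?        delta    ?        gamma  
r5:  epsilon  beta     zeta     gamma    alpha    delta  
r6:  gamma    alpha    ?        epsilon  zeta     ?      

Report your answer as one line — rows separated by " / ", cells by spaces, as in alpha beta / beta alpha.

(r1,c1): row 1 has {alpha,beta}; column 1 has {alpha,gamma,delta,epsilon}; the diagonal has {alpha,delta,epsilon}, so it must be zeta.
(r2,c2): row 2 has {alpha,beta,delta,zeta}; column 2 has {alpha,beta,zeta}; the diagonal has {alpha,delta,epsilon,zeta}, so it must be gamma.
(r2,c6): row 2 has {alpha,beta,gamma,delta,zeta}; column 6 has {alpha,gamma,delta,zeta}, so it must be epsilon.
(r3,c1): row 3 has {gamma,epsilon,zeta}; column 1 has {alpha,gamma,delta,epsilon,zeta}, so it must be beta.
(r3,c2): row 3 has {beta,gamma,epsilon,zeta}; column 2 has {alpha,beta,gamma,zeta}, so it must be delta.
(r3,c4): row 3 has {beta,gamma,delta,epsilon,zeta}; column 4 has {beta,gamma,delta,epsilon,zeta}, so it must be alpha.
(r4,c3): row 4 has {alpha,gamma,delta,zeta}; column 3 has {alpha,epsilon,zeta}, so it must be beta.
(r4,c5): row 4 has {alpha,beta,gamma,delta,zeta}; column 5 has {alpha,beta,gamma,zeta}, so it must be epsilon.
(r6,c3): row 6 has {alpha,gamma,epsilon,zeta}; column 3 has {alpha,beta,epsilon,zeta}, so it must be delta.
(r6,c6): row 6 has {alpha,gamma,delta,epsilon,zeta}; column 6 has {alpha,gamma,delta,epsilon,zeta}; the diagonal has {alpha,gamma,delta,epsilon,zeta}, so it must be beta.
(r1,c2): row 1 has {alpha,beta,zeta}; column 2 has {alpha,beta,gamma,delta,zeta}, so it must be epsilon.
(r1,c3): row 1 has {alpha,beta,epsilon,zeta}; column 3 has {alpha,beta,delta,epsilon,zeta}, so it must be gamma.
(r1,c5): row 1 has {alpha,beta,gamma,epsilon,zeta}; column 5 has {alpha,beta,gamma,epsilon,zeta}, so it must be delta.

zeta epsilon gamma beta delta alpha / delta gamma alpha zeta beta epsilon / beta delta epsilon alpha gamma zeta / alpha zeta beta delta epsilon gamma / epsilon beta zeta gamma alpha delta / gamma alpha delta epsilon zeta beta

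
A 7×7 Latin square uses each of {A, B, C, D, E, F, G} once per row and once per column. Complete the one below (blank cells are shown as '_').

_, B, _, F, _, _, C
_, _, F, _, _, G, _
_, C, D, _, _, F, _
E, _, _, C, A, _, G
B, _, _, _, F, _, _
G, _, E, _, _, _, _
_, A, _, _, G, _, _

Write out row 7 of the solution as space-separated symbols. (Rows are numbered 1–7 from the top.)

F A C D G E B

(r3,c1) = A
(r4,c3) = B
(r4,c6) = D
(r7,c3) = C
(r1,c1) = D
(r1,c5) = E
(r1,c6) = A
(r2,c1) = C
(r3,c5) = B
(r3,c7) = E
(r4,c2) = F
(r6,c2) = D
(r6,c5) = C
(r6,c6) = B
(r7,c1) = F
(r7,c6) = E
(r1,c3) = G
(r2,c2) = E
(r2,c5) = D
(r3,c4) = G
(r5,c2) = G
(r5,c3) = A
(r5,c6) = C
(r5,c7) = D
(r6,c4) = A
(r6,c7) = F
(r7,c7) = B
(r2,c4) = B
(r2,c7) = A
(r5,c4) = E
(r7,c4) = D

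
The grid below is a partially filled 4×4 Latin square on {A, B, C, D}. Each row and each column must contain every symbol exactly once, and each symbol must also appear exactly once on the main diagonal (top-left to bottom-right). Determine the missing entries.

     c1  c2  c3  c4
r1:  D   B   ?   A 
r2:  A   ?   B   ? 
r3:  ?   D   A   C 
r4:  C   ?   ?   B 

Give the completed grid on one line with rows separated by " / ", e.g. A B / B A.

D B C A / A C B D / B D A C / C A D B

(r1,c3) = C
(r2,c2) = C
(r2,c4) = D
(r3,c1) = B
(r4,c2) = A
(r4,c3) = D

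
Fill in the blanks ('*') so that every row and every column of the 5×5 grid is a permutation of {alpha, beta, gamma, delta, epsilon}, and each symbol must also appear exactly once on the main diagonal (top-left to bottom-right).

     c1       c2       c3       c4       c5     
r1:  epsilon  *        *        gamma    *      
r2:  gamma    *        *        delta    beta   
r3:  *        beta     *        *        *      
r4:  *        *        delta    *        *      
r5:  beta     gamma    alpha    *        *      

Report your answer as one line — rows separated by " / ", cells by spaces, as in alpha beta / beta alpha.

epsilon delta beta gamma alpha / gamma alpha epsilon delta beta / delta beta gamma alpha epsilon / alpha epsilon delta beta gamma / beta gamma alpha epsilon delta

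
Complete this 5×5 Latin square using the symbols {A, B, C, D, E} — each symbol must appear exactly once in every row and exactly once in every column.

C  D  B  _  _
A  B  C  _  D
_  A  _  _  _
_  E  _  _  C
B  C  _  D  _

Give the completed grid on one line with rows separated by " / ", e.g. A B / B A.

C D B A E / A B C E D / E A D C B / D E A B C / B C E D A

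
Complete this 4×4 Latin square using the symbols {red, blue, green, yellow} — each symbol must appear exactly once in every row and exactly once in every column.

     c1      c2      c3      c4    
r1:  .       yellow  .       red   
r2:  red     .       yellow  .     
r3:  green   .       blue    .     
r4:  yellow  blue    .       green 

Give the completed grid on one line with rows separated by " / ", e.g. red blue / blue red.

(r1,c1): row 1 has {red,yellow}; column 1 has {red,green,yellow}, so it must be blue.
(r1,c3): row 1 has {red,blue,yellow}; column 3 has {blue,yellow}, so it must be green.
(r2,c2): row 2 has {red,yellow}; column 2 has {blue,yellow}, so it must be green.
(r2,c4): row 2 has {red,green,yellow}; column 4 has {red,green}, so it must be blue.
(r3,c2): row 3 has {blue,green}; column 2 has {blue,green,yellow}, so it must be red.
(r3,c4): row 3 has {red,blue,green}; column 4 has {red,blue,green}, so it must be yellow.
(r4,c3): row 4 has {blue,green,yellow}; column 3 has {blue,green,yellow}, so it must be red.

blue yellow green red / red green yellow blue / green red blue yellow / yellow blue red green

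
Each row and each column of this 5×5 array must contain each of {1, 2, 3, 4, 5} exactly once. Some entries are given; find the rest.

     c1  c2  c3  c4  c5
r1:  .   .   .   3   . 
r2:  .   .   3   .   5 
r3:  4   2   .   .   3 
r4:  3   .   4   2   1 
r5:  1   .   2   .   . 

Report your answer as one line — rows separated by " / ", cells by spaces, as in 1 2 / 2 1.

5 4 1 3 2 / 2 1 3 4 5 / 4 2 5 1 3 / 3 5 4 2 1 / 1 3 2 5 4

(r2,c1) = 2
(r4,c2) = 5
(r5,c5) = 4
(r1,c1) = 5
(r1,c3) = 1
(r1,c5) = 2
(r3,c3) = 5
(r3,c4) = 1
(r5,c2) = 3
(r5,c4) = 5
(r1,c2) = 4
(r2,c2) = 1
(r2,c4) = 4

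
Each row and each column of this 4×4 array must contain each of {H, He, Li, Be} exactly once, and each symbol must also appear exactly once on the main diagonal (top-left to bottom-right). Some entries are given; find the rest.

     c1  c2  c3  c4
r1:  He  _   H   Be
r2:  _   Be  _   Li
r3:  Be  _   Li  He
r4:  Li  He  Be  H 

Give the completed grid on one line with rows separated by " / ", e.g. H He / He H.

He Li H Be / H Be He Li / Be H Li He / Li He Be H

(r1,c2) = Li
(r2,c1) = H
(r2,c3) = He
(r3,c2) = H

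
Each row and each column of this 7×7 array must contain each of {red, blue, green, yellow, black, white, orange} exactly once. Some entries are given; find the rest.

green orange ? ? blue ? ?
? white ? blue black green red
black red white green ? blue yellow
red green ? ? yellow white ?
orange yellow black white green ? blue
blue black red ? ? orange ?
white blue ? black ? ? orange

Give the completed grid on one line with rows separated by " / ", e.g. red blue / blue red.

green orange yellow red blue black white / yellow white orange blue black green red / black red white green orange blue yellow / red green blue orange yellow white black / orange yellow black white green red blue / blue black red yellow white orange green / white blue green black red yellow orange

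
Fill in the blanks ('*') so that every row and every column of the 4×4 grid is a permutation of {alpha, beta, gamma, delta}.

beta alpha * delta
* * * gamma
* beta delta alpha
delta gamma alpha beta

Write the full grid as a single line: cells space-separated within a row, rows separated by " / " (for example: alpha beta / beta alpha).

beta alpha gamma delta / alpha delta beta gamma / gamma beta delta alpha / delta gamma alpha beta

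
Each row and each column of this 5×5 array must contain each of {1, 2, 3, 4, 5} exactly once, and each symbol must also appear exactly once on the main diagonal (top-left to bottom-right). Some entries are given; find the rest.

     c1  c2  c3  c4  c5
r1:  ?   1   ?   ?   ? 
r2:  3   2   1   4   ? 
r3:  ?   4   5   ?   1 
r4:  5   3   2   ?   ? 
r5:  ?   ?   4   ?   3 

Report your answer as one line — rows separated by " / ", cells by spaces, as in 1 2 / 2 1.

4 1 3 5 2 / 3 2 1 4 5 / 2 4 5 3 1 / 5 3 2 1 4 / 1 5 4 2 3

Cell (r1,c1): row 1 has {1}; column 1 has {3,5}; the diagonal has {2,3,5} → 4.
Cell (r1,c3): row 1 has {1,4}; column 3 has {1,2,4,5} → 3.
Cell (r2,c5): row 2 has {1,2,3,4}; column 5 has {1,3} → 5.
Cell (r3,c1): row 3 has {1,4,5}; column 1 has {3,4,5} → 2.
Cell (r3,c4): row 3 has {1,2,4,5}; column 4 has {4} → 3.
Cell (r4,c4): row 4 has {2,3,5}; column 4 has {3,4}; the diagonal has {2,3,4,5} → 1.
Cell (r4,c5): row 4 has {1,2,3,5}; column 5 has {1,3,5} → 4.
Cell (r5,c1): row 5 has {3,4}; column 1 has {2,3,4,5} → 1.
Cell (r5,c2): row 5 has {1,3,4}; column 2 has {1,2,3,4} → 5.
Cell (r5,c4): row 5 has {1,3,4,5}; column 4 has {1,3,4} → 2.
Cell (r1,c4): row 1 has {1,3,4}; column 4 has {1,2,3,4} → 5.
Cell (r1,c5): row 1 has {1,3,4,5}; column 5 has {1,3,4,5} → 2.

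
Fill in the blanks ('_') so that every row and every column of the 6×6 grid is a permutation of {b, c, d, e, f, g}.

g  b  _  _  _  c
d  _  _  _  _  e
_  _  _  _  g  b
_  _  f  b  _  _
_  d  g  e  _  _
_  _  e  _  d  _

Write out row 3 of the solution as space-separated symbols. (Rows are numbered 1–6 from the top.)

f e c d g b

Cell (r1,c3): row 1 has {b,c,g}; column 3 has {e,f,g} → d.
Cell (r1,c4): row 1 has {b,c,d,g}; column 4 has {b,e} → f.
Cell (r1,c5): row 1 has {b,c,d,f,g}; column 5 has {d,g} → e.
Cell (r3,c3): row 3 has {b,g}; column 3 has {d,e,f,g} → c.
Cell (r3,c4): row 3 has {b,c,g}; column 4 has {b,e,f} → d.
Cell (r4,c5): row 4 has {b,f}; column 5 has {d,e,g} → c.
Cell (r5,c6): row 5 has {d,e,g}; column 6 has {b,c,e} → f.
Cell (r6,c6): row 6 has {d,e}; column 6 has {b,c,e,f} → g.
Cell (r2,c3): row 2 has {d,e}; column 3 has {c,d,e,f,g} → b.
Cell (r2,c5): row 2 has {b,d,e}; column 5 has {c,d,e,g} → f.
Cell (r4,c1): row 4 has {b,c,f}; column 1 has {d,g} → e.
Cell (r4,c2): row 4 has {b,c,e,f}; column 2 has {b,d} → g.
Cell (r4,c6): row 4 has {b,c,e,f,g}; column 6 has {b,c,e,f,g} → d.
Cell (r5,c5): row 5 has {d,e,f,g}; column 5 has {c,d,e,f,g} → b.
Cell (r6,c4): row 6 has {d,e,g}; column 4 has {b,d,e,f} → c.
Cell (r2,c2): row 2 has {b,d,e,f}; column 2 has {b,d,g} → c.
Cell (r2,c4): row 2 has {b,c,d,e,f}; column 4 has {b,c,d,e,f} → g.
Cell (r3,c1): row 3 has {b,c,d,g}; column 1 has {d,e,g} → f.
Cell (r3,c2): row 3 has {b,c,d,f,g}; column 2 has {b,c,d,g} → e.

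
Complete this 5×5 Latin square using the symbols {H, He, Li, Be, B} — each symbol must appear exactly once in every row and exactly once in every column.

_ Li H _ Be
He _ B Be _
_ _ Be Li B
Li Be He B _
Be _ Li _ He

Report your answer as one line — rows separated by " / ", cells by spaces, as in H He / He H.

At row 1, column 1: row 1 has {H,Li,Be}; column 1 has {He,Li,Be}; that leaves B.
At row 1, column 4: row 1 has {H,Li,Be,B}; column 4 has {Li,Be,B}; that leaves He.
At row 2, column 2: row 2 has {He,Be,B}; column 2 has {Li,Be}; that leaves H.
At row 2, column 5: row 2 has {H,He,Be,B}; column 5 has {He,Be,B}; that leaves Li.
At row 3, column 1: row 3 has {Li,Be,B}; column 1 has {He,Li,Be,B}; that leaves H.
At row 3, column 2: row 3 has {H,Li,Be,B}; column 2 has {H,Li,Be}; that leaves He.
At row 4, column 5: row 4 has {He,Li,Be,B}; column 5 has {He,Li,Be,B}; that leaves H.
At row 5, column 2: row 5 has {He,Li,Be}; column 2 has {H,He,Li,Be}; that leaves B.
At row 5, column 4: row 5 has {He,Li,Be,B}; column 4 has {He,Li,Be,B}; that leaves H.

B Li H He Be / He H B Be Li / H He Be Li B / Li Be He B H / Be B Li H He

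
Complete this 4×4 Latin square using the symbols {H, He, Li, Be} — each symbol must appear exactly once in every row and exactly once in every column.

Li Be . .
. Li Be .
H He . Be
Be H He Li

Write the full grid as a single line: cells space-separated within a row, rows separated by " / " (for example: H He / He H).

row 1 has {Li,Be}; column 3 has {He,Be} — only H is left for (r1,c3).
row 1 has {H,Li,Be}; column 4 has {Li,Be} — only He is left for (r1,c4).
row 2 has {Li,Be}; column 1 has {H,Li,Be} — only He is left for (r2,c1).
row 2 has {He,Li,Be}; column 4 has {He,Li,Be} — only H is left for (r2,c4).
row 3 has {H,He,Be}; column 3 has {H,He,Be} — only Li is left for (r3,c3).

Li Be H He / He Li Be H / H He Li Be / Be H He Li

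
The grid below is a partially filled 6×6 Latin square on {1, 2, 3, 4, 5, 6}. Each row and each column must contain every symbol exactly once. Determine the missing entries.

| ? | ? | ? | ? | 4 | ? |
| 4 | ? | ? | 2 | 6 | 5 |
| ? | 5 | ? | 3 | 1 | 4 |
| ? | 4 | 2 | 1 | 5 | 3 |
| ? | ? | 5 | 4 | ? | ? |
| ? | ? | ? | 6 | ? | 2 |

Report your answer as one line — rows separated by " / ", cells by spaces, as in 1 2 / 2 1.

1 2 3 5 4 6 / 4 3 1 2 6 5 / 2 5 6 3 1 4 / 6 4 2 1 5 3 / 3 6 5 4 2 1 / 5 1 4 6 3 2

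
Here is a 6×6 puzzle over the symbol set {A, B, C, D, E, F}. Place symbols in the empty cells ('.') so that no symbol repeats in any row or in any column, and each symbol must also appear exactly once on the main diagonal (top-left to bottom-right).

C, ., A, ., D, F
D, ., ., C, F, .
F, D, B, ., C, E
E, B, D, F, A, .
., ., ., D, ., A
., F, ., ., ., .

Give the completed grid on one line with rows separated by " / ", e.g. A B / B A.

(r1,c2) = E
(r1,c4) = B
(r2,c2) = A
(r2,c3) = E
(r2,c6) = B
(r3,c4) = A
(r4,c6) = C
(r5,c1) = B
(r5,c2) = C
(r5,c3) = F
(r5,c5) = E
(r6,c1) = A
(r6,c3) = C
(r6,c4) = E
(r6,c5) = B
(r6,c6) = D

C E A B D F / D A E C F B / F D B A C E / E B D F A C / B C F D E A / A F C E B D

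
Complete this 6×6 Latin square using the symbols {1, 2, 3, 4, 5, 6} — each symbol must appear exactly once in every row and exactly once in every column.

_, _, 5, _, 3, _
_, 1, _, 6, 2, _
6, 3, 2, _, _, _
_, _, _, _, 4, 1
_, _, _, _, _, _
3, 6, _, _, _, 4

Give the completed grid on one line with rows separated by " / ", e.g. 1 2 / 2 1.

4 2 5 1 3 6 / 5 1 4 6 2 3 / 6 3 2 4 1 5 / 2 5 6 3 4 1 / 1 4 3 5 6 2 / 3 6 1 2 5 4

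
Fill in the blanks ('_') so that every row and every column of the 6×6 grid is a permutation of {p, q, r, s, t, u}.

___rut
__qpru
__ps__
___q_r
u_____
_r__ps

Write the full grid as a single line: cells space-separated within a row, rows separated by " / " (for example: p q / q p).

p q s r u t / s t q p r u / r u p s t q / t p u q s r / u s r t q p / q r t u p s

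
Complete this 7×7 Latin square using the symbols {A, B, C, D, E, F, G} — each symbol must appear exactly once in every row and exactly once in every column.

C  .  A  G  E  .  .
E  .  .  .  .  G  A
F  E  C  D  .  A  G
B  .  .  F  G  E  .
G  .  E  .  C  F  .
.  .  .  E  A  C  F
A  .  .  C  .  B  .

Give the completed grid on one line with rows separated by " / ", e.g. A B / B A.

C F A G E D B / E C F B D G A / F E C D B A G / B A D F G E C / G B E A C F D / D G B E A C F / A D G C F B E

Cell (r1,c6): row 1 has {A,C,E,G}; column 6 has {A,B,C,E,F,G} → D.
Cell (r1,c7): row 1 has {A,C,D,E,G}; column 7 has {A,F,G} → B.
Cell (r2,c4): row 2 has {A,E,G}; column 4 has {C,D,E,F,G} → B.
Cell (r3,c5): row 3 has {A,C,D,E,F,G}; column 5 has {A,C,E,G} → B.
Cell (r4,c3): row 4 has {B,E,F,G}; column 3 has {A,C,E} → D.
Cell (r4,c7): row 4 has {B,D,E,F,G}; column 7 has {A,B,F,G} → C.
Cell (r5,c4): row 5 has {C,E,F,G}; column 4 has {B,C,D,E,F,G} → A.
Cell (r5,c7): row 5 has {A,C,E,F,G}; column 7 has {A,B,C,F,G} → D.
Cell (r6,c1): row 6 has {A,C,E,F}; column 1 has {A,B,C,E,F,G} → D.
Cell (r7,c7): row 7 has {A,B,C}; column 7 has {A,B,C,D,F,G} → E.
Cell (r1,c2): row 1 has {A,B,C,D,E,G}; column 2 has {E} → F.
Cell (r2,c3): row 2 has {A,B,E,G}; column 3 has {A,C,D,E} → F.
Cell (r2,c5): row 2 has {A,B,E,F,G}; column 5 has {A,B,C,E,G} → D.
Cell (r4,c2): row 4 has {B,C,D,E,F,G}; column 2 has {E,F} → A.
Cell (r5,c2): row 5 has {A,C,D,E,F,G}; column 2 has {A,E,F} → B.
Cell (r6,c2): row 6 has {A,C,D,E,F}; column 2 has {A,B,E,F} → G.
Cell (r6,c3): row 6 has {A,C,D,E,F,G}; column 3 has {A,C,D,E,F} → B.
Cell (r7,c2): row 7 has {A,B,C,E}; column 2 has {A,B,E,F,G} → D.
Cell (r7,c3): row 7 has {A,B,C,D,E}; column 3 has {A,B,C,D,E,F} → G.
Cell (r7,c5): row 7 has {A,B,C,D,E,G}; column 5 has {A,B,C,D,E,G} → F.
Cell (r2,c2): row 2 has {A,B,D,E,F,G}; column 2 has {A,B,D,E,F,G} → C.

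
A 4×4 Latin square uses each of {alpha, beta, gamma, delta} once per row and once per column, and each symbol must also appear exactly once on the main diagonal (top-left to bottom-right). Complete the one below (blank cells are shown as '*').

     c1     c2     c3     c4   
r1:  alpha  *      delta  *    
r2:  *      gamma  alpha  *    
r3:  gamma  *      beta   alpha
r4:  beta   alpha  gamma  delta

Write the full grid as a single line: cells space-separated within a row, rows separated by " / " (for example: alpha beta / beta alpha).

Cell (r1,c2): row 1 has {alpha,delta}; column 2 has {alpha,gamma} → beta.
Cell (r1,c4): row 1 has {alpha,beta,delta}; column 4 has {alpha,delta} → gamma.
Cell (r2,c1): row 2 has {alpha,gamma}; column 1 has {alpha,beta,gamma} → delta.
Cell (r2,c4): row 2 has {alpha,gamma,delta}; column 4 has {alpha,gamma,delta} → beta.
Cell (r3,c2): row 3 has {alpha,beta,gamma}; column 2 has {alpha,beta,gamma} → delta.

alpha beta delta gamma / delta gamma alpha beta / gamma delta beta alpha / beta alpha gamma delta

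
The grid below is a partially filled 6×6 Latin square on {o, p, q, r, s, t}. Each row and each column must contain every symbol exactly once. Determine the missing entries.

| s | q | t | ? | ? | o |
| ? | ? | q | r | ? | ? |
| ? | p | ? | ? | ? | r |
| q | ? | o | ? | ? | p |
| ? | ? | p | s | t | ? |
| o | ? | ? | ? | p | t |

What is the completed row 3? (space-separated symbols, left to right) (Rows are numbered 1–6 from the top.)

(r1,c4) = p
(r1,c5) = r
(r2,c6) = s
(r3,c1) = t
(r3,c3) = s
(r4,c4) = t
(r4,c5) = s
(r5,c1) = r
(r5,c2) = o
(r5,c6) = q
(r6,c3) = r
(r6,c4) = q
(r2,c1) = p
(r2,c2) = t
(r2,c5) = o
(r3,c4) = o
(r3,c5) = q

t p s o q r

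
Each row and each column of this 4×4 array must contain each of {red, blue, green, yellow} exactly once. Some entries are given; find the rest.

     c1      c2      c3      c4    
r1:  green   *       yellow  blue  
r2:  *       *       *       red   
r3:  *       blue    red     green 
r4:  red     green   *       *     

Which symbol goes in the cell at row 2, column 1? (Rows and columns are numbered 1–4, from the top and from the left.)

(r1,c2) = red
(r2,c2) = yellow
(r3,c1) = yellow
(r4,c3) = blue
(r4,c4) = yellow
(r2,c1) = blue

blue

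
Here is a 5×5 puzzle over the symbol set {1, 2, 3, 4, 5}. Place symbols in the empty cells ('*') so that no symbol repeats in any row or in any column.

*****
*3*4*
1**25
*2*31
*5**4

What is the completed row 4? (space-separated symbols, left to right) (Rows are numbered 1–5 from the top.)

(r2,c5) = 2
(r3,c2) = 4
(r3,c3) = 3
(r5,c4) = 1
(r1,c2) = 1
(r1,c4) = 5
(r1,c5) = 3
(r2,c1) = 5
(r2,c3) = 1
(r4,c1) = 4
(r4,c3) = 5

4 2 5 3 1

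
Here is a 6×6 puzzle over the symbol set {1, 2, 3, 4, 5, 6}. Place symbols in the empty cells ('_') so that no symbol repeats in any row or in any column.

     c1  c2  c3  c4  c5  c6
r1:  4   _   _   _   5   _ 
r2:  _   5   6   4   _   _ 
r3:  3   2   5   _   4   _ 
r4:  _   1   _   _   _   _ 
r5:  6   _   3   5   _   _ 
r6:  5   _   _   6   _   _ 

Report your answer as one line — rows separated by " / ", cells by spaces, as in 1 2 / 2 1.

4 6 1 2 5 3 / 1 5 6 4 3 2 / 3 2 5 1 4 6 / 2 1 4 3 6 5 / 6 4 3 5 2 1 / 5 3 2 6 1 4

At row 3, column 4: row 3 has {2,3,4,5}; column 4 has {4,5,6}; that leaves 1.
At row 3, column 6: row 3 has {1,2,3,4,5}; column 6 is empty so far; that leaves 6.
At row 4, column 1: row 4 has {1}; column 1 has {3,4,5,6}; that leaves 2.
At row 4, column 3: row 4 has {1,2}; column 3 has {3,5,6}; that leaves 4.
At row 4, column 4: row 4 has {1,2,4}; column 4 has {1,4,5,6}; that leaves 3.
At row 4, column 5: row 4 has {1,2,3,4}; column 5 has {4,5}; that leaves 6.
At row 4, column 6: row 4 has {1,2,3,4,6}; column 6 has {6}; that leaves 5.
At row 5, column 2: row 5 has {3,5,6}; column 2 has {1,2,5}; that leaves 4.
At row 6, column 2: row 6 has {5,6}; column 2 has {1,2,4,5}; that leaves 3.
At row 1, column 2: row 1 has {4,5}; column 2 has {1,2,3,4,5}; that leaves 6.
At row 1, column 4: row 1 has {4,5,6}; column 4 has {1,3,4,5,6}; that leaves 2.
At row 2, column 1: row 2 has {4,5,6}; column 1 has {2,3,4,5,6}; that leaves 1.
At row 1, column 3: row 1 has {2,4,5,6}; column 3 has {3,4,5,6}; that leaves 1.
At row 1, column 6: row 1 has {1,2,4,5,6}; column 6 has {5,6}; that leaves 3.
At row 2, column 6: row 2 has {1,4,5,6}; column 6 has {3,5,6}; that leaves 2.
At row 5, column 6: row 5 has {3,4,5,6}; column 6 has {2,3,5,6}; that leaves 1.
At row 6, column 3: row 6 has {3,5,6}; column 3 has {1,3,4,5,6}; that leaves 2.
At row 6, column 5: row 6 has {2,3,5,6}; column 5 has {4,5,6}; that leaves 1.
At row 6, column 6: row 6 has {1,2,3,5,6}; column 6 has {1,2,3,5,6}; that leaves 4.
At row 2, column 5: row 2 has {1,2,4,5,6}; column 5 has {1,4,5,6}; that leaves 3.
At row 5, column 5: row 5 has {1,3,4,5,6}; column 5 has {1,3,4,5,6}; that leaves 2.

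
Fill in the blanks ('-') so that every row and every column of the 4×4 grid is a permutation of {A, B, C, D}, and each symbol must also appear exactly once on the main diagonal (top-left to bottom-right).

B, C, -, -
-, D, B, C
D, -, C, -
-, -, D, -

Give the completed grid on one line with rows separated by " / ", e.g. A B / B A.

B C A D / A D B C / D A C B / C B D A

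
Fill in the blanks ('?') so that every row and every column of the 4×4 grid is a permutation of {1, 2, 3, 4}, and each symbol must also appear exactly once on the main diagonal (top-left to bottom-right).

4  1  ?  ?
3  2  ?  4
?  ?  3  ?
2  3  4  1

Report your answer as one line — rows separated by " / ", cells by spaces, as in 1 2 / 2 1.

4 1 2 3 / 3 2 1 4 / 1 4 3 2 / 2 3 4 1

(r1,c3): row 1 has {1,4}; column 3 has {3,4}, so it must be 2.
(r1,c4): row 1 has {1,2,4}; column 4 has {1,4}, so it must be 3.
(r2,c3): row 2 has {2,3,4}; column 3 has {2,3,4}, so it must be 1.
(r3,c1): row 3 has {3}; column 1 has {2,3,4}, so it must be 1.
(r3,c2): row 3 has {1,3}; column 2 has {1,2,3}, so it must be 4.
(r3,c4): row 3 has {1,3,4}; column 4 has {1,3,4}, so it must be 2.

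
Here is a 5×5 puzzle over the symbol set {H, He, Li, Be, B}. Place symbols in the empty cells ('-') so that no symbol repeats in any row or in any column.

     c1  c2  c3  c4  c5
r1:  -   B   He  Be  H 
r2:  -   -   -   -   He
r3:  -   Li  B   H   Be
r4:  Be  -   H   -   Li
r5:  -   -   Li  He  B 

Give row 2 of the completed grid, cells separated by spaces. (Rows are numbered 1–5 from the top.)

(r1,c1): row 1 has {H,He,Be,B}; column 1 has {Be}, so it must be Li.
(r2,c3): row 2 has {He}; column 3 has {H,He,Li,B}, so it must be Be.
(r3,c1): row 3 has {H,Li,Be,B}; column 1 has {Li,Be}, so it must be He.
(r4,c2): row 4 has {H,Li,Be}; column 2 has {Li,B}, so it must be He.
(r4,c4): row 4 has {H,He,Li,Be}; column 4 has {H,He,Be}, so it must be B.
(r5,c1): row 5 has {He,Li,B}; column 1 has {He,Li,Be}, so it must be H.
(r5,c2): row 5 has {H,He,Li,B}; column 2 has {He,Li,B}, so it must be Be.
(r2,c1): row 2 has {He,Be}; column 1 has {H,He,Li,Be}, so it must be B.
(r2,c2): row 2 has {He,Be,B}; column 2 has {He,Li,Be,B}, so it must be H.
(r2,c4): row 2 has {H,He,Be,B}; column 4 has {H,He,Be,B}, so it must be Li.

B H Be Li He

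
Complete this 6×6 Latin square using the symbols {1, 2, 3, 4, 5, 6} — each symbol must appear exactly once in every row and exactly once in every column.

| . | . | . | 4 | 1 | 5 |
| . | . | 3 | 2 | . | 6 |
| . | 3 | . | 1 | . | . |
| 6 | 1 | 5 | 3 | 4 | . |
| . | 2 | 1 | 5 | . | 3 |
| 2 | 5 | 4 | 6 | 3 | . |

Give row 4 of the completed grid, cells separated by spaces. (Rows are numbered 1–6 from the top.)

6 1 5 3 4 2

(r1,c1) = 3
(r1,c2) = 6
(r1,c3) = 2
(r2,c2) = 4
(r2,c5) = 5
(r3,c3) = 6
(r3,c5) = 2
(r3,c6) = 4
(r4,c6) = 2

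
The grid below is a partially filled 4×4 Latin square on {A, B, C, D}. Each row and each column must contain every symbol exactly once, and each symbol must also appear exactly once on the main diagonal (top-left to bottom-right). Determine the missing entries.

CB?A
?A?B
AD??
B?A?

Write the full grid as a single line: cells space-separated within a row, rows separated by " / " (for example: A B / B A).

C B D A / D A C B / A D B C / B C A D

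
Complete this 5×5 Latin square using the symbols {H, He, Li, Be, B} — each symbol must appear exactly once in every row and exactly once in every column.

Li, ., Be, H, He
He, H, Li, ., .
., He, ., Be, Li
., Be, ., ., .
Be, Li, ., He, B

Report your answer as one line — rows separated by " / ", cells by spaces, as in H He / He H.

Li B Be H He / He H Li B Be / H He B Be Li / B Be He Li H / Be Li H He B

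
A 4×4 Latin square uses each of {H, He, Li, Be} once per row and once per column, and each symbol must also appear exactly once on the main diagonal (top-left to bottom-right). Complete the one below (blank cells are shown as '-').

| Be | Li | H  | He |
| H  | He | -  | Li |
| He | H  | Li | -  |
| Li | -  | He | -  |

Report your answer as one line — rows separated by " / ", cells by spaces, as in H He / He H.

Be Li H He / H He Be Li / He H Li Be / Li Be He H

At row 2, column 3: row 2 has {H,He,Li}; column 3 has {H,He,Li}; that leaves Be.
At row 3, column 4: row 3 has {H,He,Li}; column 4 has {He,Li}; that leaves Be.
At row 4, column 2: row 4 has {He,Li}; column 2 has {H,He,Li}; that leaves Be.
At row 4, column 4: row 4 has {He,Li,Be}; column 4 has {He,Li,Be}; the diagonal has {He,Li,Be}; that leaves H.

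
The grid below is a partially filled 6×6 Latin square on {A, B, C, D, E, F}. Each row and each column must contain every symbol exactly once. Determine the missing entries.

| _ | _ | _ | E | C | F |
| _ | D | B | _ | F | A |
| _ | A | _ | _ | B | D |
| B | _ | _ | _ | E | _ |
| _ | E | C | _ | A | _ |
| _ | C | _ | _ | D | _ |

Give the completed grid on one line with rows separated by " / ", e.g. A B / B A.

D B A E C F / E D B C F A / C A E F B D / B F D A E C / F E C D A B / A C F B D E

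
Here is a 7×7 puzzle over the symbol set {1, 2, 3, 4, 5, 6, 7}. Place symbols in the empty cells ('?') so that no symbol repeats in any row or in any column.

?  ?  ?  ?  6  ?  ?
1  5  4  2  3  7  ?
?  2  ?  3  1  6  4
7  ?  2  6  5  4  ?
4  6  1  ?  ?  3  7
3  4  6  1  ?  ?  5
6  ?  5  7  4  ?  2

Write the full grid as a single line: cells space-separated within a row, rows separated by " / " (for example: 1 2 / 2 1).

2 7 3 4 6 5 1 / 1 5 4 2 3 7 6 / 5 2 7 3 1 6 4 / 7 1 2 6 5 4 3 / 4 6 1 5 2 3 7 / 3 4 6 1 7 2 5 / 6 3 5 7 4 1 2

(r2,c7): row 2 has {1,2,3,4,5,7}; column 7 has {2,4,5,7}, so it must be 6.
(r3,c1): row 3 has {1,2,3,4,6}; column 1 has {1,3,4,6,7}, so it must be 5.
(r3,c3): row 3 has {1,2,3,4,5,6}; column 3 has {1,2,4,5,6}, so it must be 7.
(r5,c4): row 5 has {1,3,4,6,7}; column 4 has {1,2,3,6,7}, so it must be 5.
(r5,c5): row 5 has {1,3,4,5,6,7}; column 5 has {1,3,4,5,6}, so it must be 2.
(r6,c5): row 6 has {1,3,4,5,6}; column 5 has {1,2,3,4,5,6}, so it must be 7.
(r6,c6): row 6 has {1,3,4,5,6,7}; column 6 has {3,4,6,7}, so it must be 2.
(r7,c6): row 7 has {2,4,5,6,7}; column 6 has {2,3,4,6,7}, so it must be 1.
(r1,c1): row 1 has {6}; column 1 has {1,3,4,5,6,7}, so it must be 2.
(r1,c3): row 1 has {2,6}; column 3 has {1,2,4,5,6,7}, so it must be 3.
(r1,c4): row 1 has {2,3,6}; column 4 has {1,2,3,5,6,7}, so it must be 4.
(r1,c6): row 1 has {2,3,4,6}; column 6 has {1,2,3,4,6,7}, so it must be 5.
(r1,c7): row 1 has {2,3,4,5,6}; column 7 has {2,4,5,6,7}, so it must be 1.
(r4,c7): row 4 has {2,4,5,6,7}; column 7 has {1,2,4,5,6,7}, so it must be 3.
(r7,c2): row 7 has {1,2,4,5,6,7}; column 2 has {2,4,5,6}, so it must be 3.
(r1,c2): row 1 has {1,2,3,4,5,6}; column 2 has {2,3,4,5,6}, so it must be 7.
(r4,c2): row 4 has {2,3,4,5,6,7}; column 2 has {2,3,4,5,6,7}, so it must be 1.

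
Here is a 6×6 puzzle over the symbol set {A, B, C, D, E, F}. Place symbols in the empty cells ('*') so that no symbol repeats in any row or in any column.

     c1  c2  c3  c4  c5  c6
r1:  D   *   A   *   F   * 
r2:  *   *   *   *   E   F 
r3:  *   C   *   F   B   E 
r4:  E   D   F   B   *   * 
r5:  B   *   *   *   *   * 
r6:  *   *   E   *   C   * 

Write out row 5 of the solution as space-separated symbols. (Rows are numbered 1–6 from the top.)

B F C E D A

Cell (r3,c1): row 3 has {B,C,E,F}; column 1 has {B,D,E} → A.
Cell (r3,c3): row 3 has {A,B,C,E,F}; column 3 has {A,E,F} → D.
Cell (r4,c5): row 4 has {B,D,E,F}; column 5 has {B,C,E,F} → A.
Cell (r4,c6): row 4 has {A,B,D,E,F}; column 6 has {E,F} → C.
Cell (r5,c3): row 5 has {B}; column 3 has {A,D,E,F} → C.
Cell (r5,c5): row 5 has {B,C}; column 5 has {A,B,C,E,F} → D.
Cell (r5,c6): row 5 has {B,C,D}; column 6 has {C,E,F} → A.
Cell (r6,c1): row 6 has {C,E}; column 1 has {A,B,D,E} → F.
Cell (r1,c6): row 1 has {A,D,F}; column 6 has {A,C,E,F} → B.
Cell (r2,c1): row 2 has {E,F}; column 1 has {A,B,D,E,F} → C.
Cell (r2,c3): row 2 has {C,E,F}; column 3 has {A,C,D,E,F} → B.
Cell (r5,c4): row 5 has {A,B,C,D}; column 4 has {B,F} → E.
Cell (r6,c6): row 6 has {C,E,F}; column 6 has {A,B,C,E,F} → D.
Cell (r1,c2): row 1 has {A,B,D,F}; column 2 has {C,D} → E.
Cell (r1,c4): row 1 has {A,B,D,E,F}; column 4 has {B,E,F} → C.
Cell (r2,c2): row 2 has {B,C,E,F}; column 2 has {C,D,E} → A.
Cell (r2,c4): row 2 has {A,B,C,E,F}; column 4 has {B,C,E,F} → D.
Cell (r5,c2): row 5 has {A,B,C,D,E}; column 2 has {A,C,D,E} → F.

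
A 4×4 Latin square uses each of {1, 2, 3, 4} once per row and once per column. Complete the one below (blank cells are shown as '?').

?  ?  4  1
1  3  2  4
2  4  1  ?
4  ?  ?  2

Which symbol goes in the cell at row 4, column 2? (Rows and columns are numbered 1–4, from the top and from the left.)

1

(r1,c1) = 3
(r1,c2) = 2
(r3,c4) = 3
(r4,c2) = 1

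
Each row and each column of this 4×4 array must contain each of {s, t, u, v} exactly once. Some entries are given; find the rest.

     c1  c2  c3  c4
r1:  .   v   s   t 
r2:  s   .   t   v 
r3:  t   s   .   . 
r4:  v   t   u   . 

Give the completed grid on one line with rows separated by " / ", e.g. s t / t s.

u v s t / s u t v / t s v u / v t u s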